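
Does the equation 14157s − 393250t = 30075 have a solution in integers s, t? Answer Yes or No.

gcd(14157, 393250): 393250 = 27·14157 + 11011; 14157 = 1·11011 + 3146; 11011 = 3·3146 + 1573; 3146 = 2·1573 + 0 → 1573
1573 does not divide 30075, so a solution does not exist.

No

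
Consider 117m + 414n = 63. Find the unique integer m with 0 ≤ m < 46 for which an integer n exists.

gcd(117, 414) = 9 (Euclid: 414 = 3·117 + 63; 117 = 1·63 + 54; 63 = 1·54 + 9; 54 = 6·9 + 0), and 9 | 63.
Extended Euclid: 117·(-7) + 414·(2) = 9. Scale by 7: m₀ = -49.
General solution m = m₀ + 46t; reducing mod 46 gives m = 43 (and n = -12).

43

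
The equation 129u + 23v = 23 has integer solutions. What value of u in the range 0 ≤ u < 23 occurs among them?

gcd(129, 23) = 1 (Euclid: 129 = 5·23 + 14; 23 = 1·14 + 9; 14 = 1·9 + 5; 9 = 1·5 + 4; 5 = 1·4 + 1; 4 = 4·1 + 0), and 1 | 23.
Extended Euclid: 129·(5) + 23·(-28) = 1. Scale by 23: u₀ = 115.
General solution u = u₀ + 23t; reducing mod 23 gives u = 0 (and v = 1).

0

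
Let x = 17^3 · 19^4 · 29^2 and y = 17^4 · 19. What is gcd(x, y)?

min exponent per shared prime: 17^3 · 19 = 93347

93347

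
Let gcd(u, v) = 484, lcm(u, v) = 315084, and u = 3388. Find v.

u·v = gcd·lcm = 484·315084 = 152500656, so v = 152500656/3388 = 45012.

45012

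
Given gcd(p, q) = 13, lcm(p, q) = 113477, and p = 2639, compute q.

559

p·q = gcd·lcm = 13·113477 = 1475201, so q = 1475201/2639 = 559.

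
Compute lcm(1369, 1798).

gcd first: 1798 = 1·1369 + 429; 1369 = 3·429 + 82; 429 = 5·82 + 19; 82 = 4·19 + 6; 19 = 3·6 + 1; 6 = 6·1 + 0 → gcd = 1
lcm = 1369·1798/gcd = 2461462/1 = 2461462

2461462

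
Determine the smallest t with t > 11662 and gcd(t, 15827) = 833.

gcd(t, 15827) = 833 forces 833 | t; write t = 833s. Then gcd(833s, 833·19) = 833·gcd(s, 19), so need gcd(s, 19) = 1.
833s > 11662 gives s ≥ 15. The least s ≥ 15 coprime to 19 is 15, so t = 833·15 = 12495.

12495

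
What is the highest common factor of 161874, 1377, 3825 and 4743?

153

gcd(161874, 1377): 161874 = 117·1377 + 765; 1377 = 1·765 + 612; 765 = 1·612 + 153; 612 = 4·153 + 0 → 153
gcd(153, 3825): 3825 = 25·153 + 0 → 153
gcd(153, 4743): 4743 = 31·153 + 0 → 153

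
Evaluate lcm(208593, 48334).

208593 = 3² · 7² · 11 · 43; 48334 = 2 · 11 · 13³
max exponents: 2 · 3² · 7² · 11 · 13³ · 43 = 916557642

916557642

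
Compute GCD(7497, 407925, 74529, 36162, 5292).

gcd(7497, 407925): 407925 = 54·7497 + 3087; 7497 = 2·3087 + 1323; 3087 = 2·1323 + 441; 1323 = 3·441 + 0 → 441
gcd(441, 74529): 74529 = 169·441 + 0 → 441
gcd(441, 36162): 36162 = 82·441 + 0 → 441
gcd(441, 5292): 5292 = 12·441 + 0 → 441

441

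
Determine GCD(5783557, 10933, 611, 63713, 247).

13

5783557 = 13 · 23² · 29²; 10933 = 13 · 29²; 611 = 13 · 47; 63713 = 13³ · 29; 247 = 13 · 19
gcd takes min exponent of each prime: 13 = 13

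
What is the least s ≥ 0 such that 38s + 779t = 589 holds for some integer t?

Reduce mod 779: 38s ≡ 589 (mod 779). With g = gcd(38, 779) = 19 dividing 589, divide through: 2s ≡ 31 (mod 41).
Since gcd(2, 41) = 1, s ≡ 31·(2)⁻¹ ≡ 36 (mod 41). Smallest non-negative: 36.

36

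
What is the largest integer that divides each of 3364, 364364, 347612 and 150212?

4

gcd(3364, 364364): 364364 = 108·3364 + 1052; 3364 = 3·1052 + 208; 1052 = 5·208 + 12; 208 = 17·12 + 4; 12 = 3·4 + 0 → 4
gcd(4, 347612): 347612 = 86903·4 + 0 → 4
gcd(4, 150212): 150212 = 37553·4 + 0 → 4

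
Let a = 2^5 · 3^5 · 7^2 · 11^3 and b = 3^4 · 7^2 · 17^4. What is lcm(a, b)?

max exponent per prime: 2^5 · 3^5 · 7^2 · 11^3 · 17^4 = 42357085825824

42357085825824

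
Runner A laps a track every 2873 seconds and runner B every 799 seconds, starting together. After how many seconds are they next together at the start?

gcd first: 2873 = 3·799 + 476; 799 = 1·476 + 323; 476 = 1·323 + 153; 323 = 2·153 + 17; 153 = 9·17 + 0 → gcd = 17
lcm = 2873·799/gcd = 2295527/17 = 135031

135031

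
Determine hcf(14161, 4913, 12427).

289

14161 = 7² · 17²; 4913 = 17³; 12427 = 17² · 43
gcd takes min exponent of each prime: 17² = 289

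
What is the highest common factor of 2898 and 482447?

2898 = 2 · 3² · 7 · 23
482447 = 7 · 41³
Common: 7 = 7

7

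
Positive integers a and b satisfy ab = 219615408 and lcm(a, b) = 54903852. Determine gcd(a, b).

4

gcd·lcm = product, so gcd = 219615408/54903852 = 4.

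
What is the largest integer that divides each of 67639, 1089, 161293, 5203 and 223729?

67639 = 11² · 13 · 43; 1089 = 3² · 11²; 161293 = 11² · 31 · 43; 5203 = 11² · 43; 223729 = 11² · 43²
gcd takes min exponent of each prime: 11² = 121

121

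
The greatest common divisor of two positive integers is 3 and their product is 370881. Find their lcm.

For any two positive integers, gcd × lcm equals their product. Hence lcm = 370881 / 3 = 123627.

123627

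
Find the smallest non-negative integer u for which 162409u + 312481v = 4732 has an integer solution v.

558

gcd(162409, 312481) = 169 (Euclid: 312481 = 1·162409 + 150072; 162409 = 1·150072 + 12337; 150072 = 12·12337 + 2028; 12337 = 6·2028 + 169; 2028 = 12·169 + 0), and 169 | 4732.
Extended Euclid: 162409·(152) + 312481·(-79) = 169. Scale by 28: u₀ = 4256.
General solution u = u₀ + 1849t; reducing mod 1849 gives u = 558 (and v = -290).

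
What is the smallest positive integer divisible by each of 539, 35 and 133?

51205

lcm(539, 35) = 539·35/gcd = 18865/7 = 2695
lcm(2695, 133) = 2695·133/gcd = 358435/7 = 51205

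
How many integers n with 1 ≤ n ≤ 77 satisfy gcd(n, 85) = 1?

85 = 5·17. Inclusion–exclusion on these primes:
77 − ⌊77/5⌋ − ⌊77/17⌋ + ⌊77/85⌋ = 58

58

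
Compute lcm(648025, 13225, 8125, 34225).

288322523125

lcm(648025, 13225) = 648025·13225/gcd = 8570130625/13225 = 648025
lcm(648025, 8125) = 648025·8125/gcd = 5265203125/25 = 210608125
lcm(210608125, 34225) = 210608125·34225/gcd = 7208063078125/25 = 288322523125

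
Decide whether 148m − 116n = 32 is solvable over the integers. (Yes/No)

Yes

gcd(148, 116): 148 = 1·116 + 32; 116 = 3·32 + 20; 32 = 1·20 + 12; 20 = 1·12 + 8; 12 = 1·8 + 4; 8 = 2·4 + 0 → 4
4 divides 32, so a solution exists.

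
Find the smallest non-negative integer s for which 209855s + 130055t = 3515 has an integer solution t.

Reduce mod 130055: 209855s ≡ 3515 (mod 130055). With g = gcd(209855, 130055) = 95 dividing 3515, divide through: 2209s ≡ 37 (mod 1369).
Since gcd(2209, 1369) = 1, s ≡ 37·(2209)⁻¹ ≡ 370 (mod 1369). Smallest non-negative: 370.

370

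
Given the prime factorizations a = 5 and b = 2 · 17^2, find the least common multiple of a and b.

max exponent per prime: 2 · 5 · 17^2 = 2890

2890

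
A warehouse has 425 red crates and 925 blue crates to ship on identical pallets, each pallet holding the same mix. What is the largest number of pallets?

25

425 = 5² · 17
925 = 5² · 37
Common: 5² = 25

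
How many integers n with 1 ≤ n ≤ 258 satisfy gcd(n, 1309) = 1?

190

1309 = 7·11·17. Inclusion–exclusion on these primes:
258 − ⌊258/7⌋ − ⌊258/11⌋ − ⌊258/17⌋ + ⌊258/77⌋ + ⌊258/119⌋ + ⌊258/187⌋ − ⌊258/1309⌋ = 190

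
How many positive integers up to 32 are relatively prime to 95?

25

Prime factors of 95: 5, 19. Count integers ≤ 32 divisible by none of them.
By inclusion–exclusion: 32 − ⌊32/5⌋ − ⌊32/19⌋ + ⌊32/95⌋ = 25.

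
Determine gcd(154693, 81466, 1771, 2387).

77

gcd(154693, 81466): 154693 = 1·81466 + 73227; 81466 = 1·73227 + 8239; 73227 = 8·8239 + 7315; 8239 = 1·7315 + 924; 7315 = 7·924 + 847; 924 = 1·847 + 77; 847 = 11·77 + 0 → 77
gcd(77, 1771): 1771 = 23·77 + 0 → 77
gcd(77, 2387): 2387 = 31·77 + 0 → 77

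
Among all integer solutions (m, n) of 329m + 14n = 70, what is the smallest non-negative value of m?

gcd(329, 14) = 7 (Euclid: 329 = 23·14 + 7; 14 = 2·7 + 0), and 7 | 70.
Extended Euclid: 329·(1) + 14·(-23) = 7. Scale by 10: m₀ = 10.
General solution m = m₀ + 2t; reducing mod 2 gives m = 0 (and n = 5).

0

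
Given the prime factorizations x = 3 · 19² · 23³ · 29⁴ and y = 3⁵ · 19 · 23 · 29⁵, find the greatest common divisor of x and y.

min exponent per shared prime: 3 · 19 · 23 · 29⁴ = 927245391

927245391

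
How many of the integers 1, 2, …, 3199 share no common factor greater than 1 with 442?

442 = 2·13·17. Inclusion–exclusion on these primes:
3199 − ⌊3199/2⌋ − ⌊3199/13⌋ − ⌊3199/17⌋ + ⌊3199/26⌋ + ⌊3199/34⌋ + ⌊3199/221⌋ − ⌊3199/442⌋ = 1390

1390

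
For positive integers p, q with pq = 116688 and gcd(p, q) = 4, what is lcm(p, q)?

29172

For any two positive integers, gcd × lcm equals their product. Hence lcm = 116688 / 4 = 29172.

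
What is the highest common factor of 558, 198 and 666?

gcd(558, 198): 558 = 2·198 + 162; 198 = 1·162 + 36; 162 = 4·36 + 18; 36 = 2·18 + 0 → 18
gcd(18, 666): 666 = 37·18 + 0 → 18

18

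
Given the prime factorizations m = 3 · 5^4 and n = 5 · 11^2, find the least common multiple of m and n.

max exponent per prime: 3 · 5^4 · 11^2 = 226875

226875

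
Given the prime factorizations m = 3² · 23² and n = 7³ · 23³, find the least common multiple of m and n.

37559529

max exponent per prime: 3² · 7³ · 23³ = 37559529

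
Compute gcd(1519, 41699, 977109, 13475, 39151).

1519 = 7² · 31; 41699 = 7² · 23 · 37; 977109 = 3 · 7² · 17² · 23; 13475 = 5² · 7² · 11; 39151 = 7² · 17 · 47
gcd takes min exponent of each prime: 7² = 49

49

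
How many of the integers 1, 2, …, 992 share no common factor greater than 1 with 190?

376

Prime factors of 190: 2, 5, 19. Count integers ≤ 992 divisible by none of them.
By inclusion–exclusion: 992 − ⌊992/2⌋ − ⌊992/5⌋ − ⌊992/19⌋ + ⌊992/10⌋ + ⌊992/38⌋ + ⌊992/95⌋ − ⌊992/190⌋ = 376.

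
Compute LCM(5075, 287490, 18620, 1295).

lcm(5075, 287490) = 5075·287490/gcd = 1459011750/35 = 41686050
lcm(41686050, 18620) = 41686050·18620/gcd = 776194251000/70 = 11088489300
lcm(11088489300, 1295) = 11088489300·1295/gcd = 14359593643500/1295 = 11088489300

11088489300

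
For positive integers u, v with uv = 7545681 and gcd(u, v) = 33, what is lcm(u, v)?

For any two positive integers, gcd × lcm equals their product. Hence lcm = 7545681 / 33 = 228657.

228657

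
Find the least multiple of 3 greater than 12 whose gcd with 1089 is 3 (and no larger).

Multiples of 3 above 12: 3·5, 3·6, … . Need the cofactor coprime to 1089/3 = 363.
Checking s = 5, 6, … the first with gcd(s, 363) = 1 is s = 5, giving 15.

15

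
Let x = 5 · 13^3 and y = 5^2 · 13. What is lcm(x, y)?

max exponent per prime: 5^2 · 13^3 = 54925

54925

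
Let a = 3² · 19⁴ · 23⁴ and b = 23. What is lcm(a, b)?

max exponent per prime: 3² · 19⁴ · 23⁴ = 328222430649

328222430649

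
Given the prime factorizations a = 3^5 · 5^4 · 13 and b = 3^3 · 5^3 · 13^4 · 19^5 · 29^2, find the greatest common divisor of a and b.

43875

min exponent per shared prime: 3^3 · 5^3 · 13 = 43875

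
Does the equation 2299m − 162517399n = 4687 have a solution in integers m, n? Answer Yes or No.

No

gcd(2299, 162517399): 162517399 = 70690·2299 + 1089; 2299 = 2·1089 + 121; 1089 = 9·121 + 0 → 121
121 does not divide 4687, so a solution does not exist.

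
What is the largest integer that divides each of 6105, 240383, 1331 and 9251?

gcd(6105, 240383): 240383 = 39·6105 + 2288; 6105 = 2·2288 + 1529; 2288 = 1·1529 + 759; 1529 = 2·759 + 11; 759 = 69·11 + 0 → 11
gcd(11, 1331): 1331 = 121·11 + 0 → 11
gcd(11, 9251): 9251 = 841·11 + 0 → 11

11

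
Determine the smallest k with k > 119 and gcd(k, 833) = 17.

136

833 = 17·49. Any k with gcd(k, 833) = 17 is a multiple of 17, say 17s, with s coprime to 49.
Need s > 119/17, so s ≥ 8. First s ≥ 8 with gcd(s, 49) = 1 is s = 8. Thus k = 17·8 = 136.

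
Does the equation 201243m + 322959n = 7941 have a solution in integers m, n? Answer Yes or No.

No

By Bézout, 201243m + 322959n = 7941 has integer solutions iff gcd(201243, 322959) | 7941.
Euclid: 322959 = 1·201243 + 121716; 201243 = 1·121716 + 79527; 121716 = 1·79527 + 42189; 79527 = 1·42189 + 37338; 42189 = 1·37338 + 4851; 37338 = 7·4851 + 3381; 4851 = 1·3381 + 1470; 3381 = 2·1470 + 441; 1470 = 3·441 + 147; 441 = 3·147 + 0. gcd = 147; 7941 mod 147 = 3. No.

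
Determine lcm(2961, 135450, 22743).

2961 = 3² · 7 · 47; 135450 = 2 · 3² · 5² · 7 · 43; 22743 = 3² · 7 · 19²
lcm takes max exponent of each prime: 2 · 3² · 5² · 7 · 19² · 43 · 47 = 2298180150

2298180150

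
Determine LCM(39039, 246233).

56879823

gcd first: 246233 = 6·39039 + 11999; 39039 = 3·11999 + 3042; 11999 = 3·3042 + 2873; 3042 = 1·2873 + 169; 2873 = 17·169 + 0 → gcd = 169
lcm = 39039·246233/gcd = 9612690087/169 = 56879823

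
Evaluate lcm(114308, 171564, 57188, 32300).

114308 = 2² · 17 · 41²; 171564 = 2² · 3 · 17 · 29²; 57188 = 2² · 17 · 29²; 32300 = 2² · 5² · 17 · 19
lcm takes max exponent of each prime: 2² · 3 · 5² · 17 · 19 · 29² · 41² = 136989564900

136989564900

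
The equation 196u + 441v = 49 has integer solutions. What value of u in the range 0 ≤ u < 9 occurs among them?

Euclid: 441 = 2·196 + 49; 196 = 4·49 + 0 → gcd = 49; 49 = 49·1.
Back-substitution yields 196·(-2) + 441·(1) = 49, so one solution is u = -2·1 = -2, v = 1·1 = 1.
Solutions in u differ by 441/49 = 9; the one in [0, 9) is -2 mod 9 = 7.

7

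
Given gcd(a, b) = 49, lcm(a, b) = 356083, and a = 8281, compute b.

Using ab = gcd(a,b)·lcm(a,b) = 49·356083 = 17448067, we get b = 17448067/8281 = 2107.

2107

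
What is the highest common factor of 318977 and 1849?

1

Euclid: 318977 = 172·1849 + 949; 1849 = 1·949 + 900; 949 = 1·900 + 49; 900 = 18·49 + 18; 49 = 2·18 + 13; 18 = 1·13 + 5; 13 = 2·5 + 3; 5 = 1·3 + 2; 3 = 1·2 + 1; 2 = 2·1 + 0. Last nonzero remainder: 1.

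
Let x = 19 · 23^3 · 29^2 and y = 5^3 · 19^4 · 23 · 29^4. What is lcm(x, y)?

140184474016820875

max exponent per prime: 5^3 · 19^4 · 23^3 · 29^4 = 140184474016820875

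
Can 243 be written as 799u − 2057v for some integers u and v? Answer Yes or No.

No

gcd(799, 2057): 2057 = 2·799 + 459; 799 = 1·459 + 340; 459 = 1·340 + 119; 340 = 2·119 + 102; 119 = 1·102 + 17; 102 = 6·17 + 0 → 17
17 does not divide 243, so a solution does not exist.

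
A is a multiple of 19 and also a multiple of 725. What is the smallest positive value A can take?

19 = 19; 725 = 5² · 29
max exponents: 5² · 19 · 29 = 13775

13775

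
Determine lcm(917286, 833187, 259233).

11459653998

lcm(917286, 833187) = 917286·833187/gcd = 764270770482/867 = 881511846
lcm(881511846, 259233) = 881511846·259233/gcd = 228516960374118/19941 = 11459653998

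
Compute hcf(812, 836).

812 = 2² · 7 · 29
836 = 2² · 11 · 19
Common: 2² = 4

4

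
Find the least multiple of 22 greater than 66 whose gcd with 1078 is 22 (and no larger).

88

Multiples of 22 above 66: 22·4, 22·5, … . Need the cofactor coprime to 1078/22 = 49.
Checking s = 4, 5, … the first with gcd(s, 49) = 1 is s = 4, giving 88.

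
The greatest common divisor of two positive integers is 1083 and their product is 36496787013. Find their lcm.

gcd·lcm = product, so lcm = 36496787013/1083 = 33699711.

33699711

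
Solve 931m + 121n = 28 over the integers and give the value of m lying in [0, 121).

81

gcd(931, 121) = 1 (Euclid: 931 = 7·121 + 84; 121 = 1·84 + 37; 84 = 2·37 + 10; 37 = 3·10 + 7; 10 = 1·7 + 3; 7 = 2·3 + 1; 3 = 3·1 + 0), and 1 | 28.
Extended Euclid: 931·(-36) + 121·(277) = 1. Scale by 28: m₀ = -1008.
General solution m = m₀ + 121t; reducing mod 121 gives m = 81 (and n = -623).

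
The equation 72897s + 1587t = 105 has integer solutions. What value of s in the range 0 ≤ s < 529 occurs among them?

Reduce mod 1587: 72897s ≡ 105 (mod 1587). With g = gcd(72897, 1587) = 3 dividing 105, divide through: 24299s ≡ 35 (mod 529).
Since gcd(24299, 529) = 1, s ≡ 35·(24299)⁻¹ ≡ 528 (mod 529). Smallest non-negative: 528.

528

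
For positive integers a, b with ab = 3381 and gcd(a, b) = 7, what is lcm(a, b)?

gcd·lcm = product, so lcm = 3381/7 = 483.

483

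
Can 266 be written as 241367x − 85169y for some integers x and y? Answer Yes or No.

Yes

By Bézout, 241367x − 85169y = 266 has integer solutions iff gcd(241367, 85169) | 266.
Euclid: 241367 = 2·85169 + 71029; 85169 = 1·71029 + 14140; 71029 = 5·14140 + 329; 14140 = 42·329 + 322; 329 = 1·322 + 7; 322 = 46·7 + 0. gcd = 7; 266 mod 7 = 0. Yes.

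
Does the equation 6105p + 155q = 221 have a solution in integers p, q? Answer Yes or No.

No

gcd(6105, 155): 6105 = 39·155 + 60; 155 = 2·60 + 35; 60 = 1·35 + 25; 35 = 1·25 + 10; 25 = 2·10 + 5; 10 = 2·5 + 0 → 5
5 does not divide 221, so a solution does not exist.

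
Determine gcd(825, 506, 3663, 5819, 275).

11

gcd(825, 506): 825 = 1·506 + 319; 506 = 1·319 + 187; 319 = 1·187 + 132; 187 = 1·132 + 55; 132 = 2·55 + 22; 55 = 2·22 + 11; 22 = 2·11 + 0 → 11
gcd(11, 3663): 3663 = 333·11 + 0 → 11
gcd(11, 5819): 5819 = 529·11 + 0 → 11
gcd(11, 275): 275 = 25·11 + 0 → 11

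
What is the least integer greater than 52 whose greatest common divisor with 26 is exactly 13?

65

gcd(m, 26) = 13 forces 13 | m; write m = 13s. Then gcd(13s, 13·2) = 13·gcd(s, 2), so need gcd(s, 2) = 1.
13s > 52 gives s ≥ 5. The least s ≥ 5 coprime to 2 is 5, so m = 13·5 = 65.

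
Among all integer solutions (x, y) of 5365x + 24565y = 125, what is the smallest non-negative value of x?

1772

Euclid: 24565 = 4·5365 + 3105; 5365 = 1·3105 + 2260; 3105 = 1·2260 + 845; 2260 = 2·845 + 570; 845 = 1·570 + 275; 570 = 2·275 + 20; 275 = 13·20 + 15; 20 = 1·15 + 5; 15 = 3·5 + 0 → gcd = 5; 125 = 5·25.
Back-substitution yields 5365·(1250) + 24565·(-273) = 5, so one solution is x = 1250·25 = 31250, y = -273·25 = -6825.
Solutions in x differ by 24565/5 = 4913; the one in [0, 4913) is 31250 mod 4913 = 1772.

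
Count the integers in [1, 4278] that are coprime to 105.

Prime factors of 105: 3, 5, 7. Count integers ≤ 4278 divisible by none of them.
By inclusion–exclusion: 4278 − ⌊4278/3⌋ − ⌊4278/5⌋ − ⌊4278/7⌋ + ⌊4278/15⌋ + ⌊4278/21⌋ + ⌊4278/35⌋ − ⌊4278/105⌋ = 1956.

1956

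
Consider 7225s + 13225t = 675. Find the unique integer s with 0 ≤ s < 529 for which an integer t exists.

271

gcd(7225, 13225) = 25 (Euclid: 13225 = 1·7225 + 6000; 7225 = 1·6000 + 1225; 6000 = 4·1225 + 1100; 1225 = 1·1100 + 125; 1100 = 8·125 + 100; 125 = 1·100 + 25; 100 = 4·25 + 0), and 25 | 675.
Extended Euclid: 7225·(108) + 13225·(-59) = 25. Scale by 27: s₀ = 2916.
General solution s = s₀ + 529k; reducing mod 529 gives s = 271 (and t = -148).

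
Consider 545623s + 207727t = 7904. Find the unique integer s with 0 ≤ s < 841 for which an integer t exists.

Euclid: 545623 = 2·207727 + 130169; 207727 = 1·130169 + 77558; 130169 = 1·77558 + 52611; 77558 = 1·52611 + 24947; 52611 = 2·24947 + 2717; 24947 = 9·2717 + 494; 2717 = 5·494 + 247; 494 = 2·247 + 0 → gcd = 247; 7904 = 247·32.
Back-substitution yields 545623·(383) + 207727·(-1006) = 247, so one solution is s = 383·32 = 12256, t = -1006·32 = -32192.
Solutions in s differ by 207727/247 = 841; the one in [0, 841) is 12256 mod 841 = 482.

482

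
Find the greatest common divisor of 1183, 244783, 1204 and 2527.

7

gcd(1183, 244783): 244783 = 206·1183 + 1085; 1183 = 1·1085 + 98; 1085 = 11·98 + 7; 98 = 14·7 + 0 → 7
gcd(7, 1204): 1204 = 172·7 + 0 → 7
gcd(7, 2527): 2527 = 361·7 + 0 → 7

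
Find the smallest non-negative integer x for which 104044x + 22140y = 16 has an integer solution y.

1264

Euclid: 104044 = 4·22140 + 15484; 22140 = 1·15484 + 6656; 15484 = 2·6656 + 2172; 6656 = 3·2172 + 140; 2172 = 15·140 + 72; 140 = 1·72 + 68; 72 = 1·68 + 4; 68 = 17·4 + 0 → gcd = 4; 16 = 4·4.
Back-substitution yields 104044·(316) + 22140·(-1485) = 4, so one solution is x = 316·4 = 1264, y = -1485·4 = -5940.
Solutions in x differ by 22140/4 = 5535; the one in [0, 5535) is 1264 mod 5535 = 1264.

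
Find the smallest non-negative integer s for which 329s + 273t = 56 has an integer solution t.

1

Euclid: 329 = 1·273 + 56; 273 = 4·56 + 49; 56 = 1·49 + 7; 49 = 7·7 + 0 → gcd = 7; 56 = 7·8.
Back-substitution yields 329·(5) + 273·(-6) = 7, so one solution is s = 5·8 = 40, t = -6·8 = -48.
Solutions in s differ by 273/7 = 39; the one in [0, 39) is 40 mod 39 = 1.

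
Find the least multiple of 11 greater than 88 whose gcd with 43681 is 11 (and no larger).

43681 = 11·3971. Any t with gcd(t, 43681) = 11 is a multiple of 11, say 11s, with s coprime to 3971.
Need s > 88/11, so s ≥ 9. First s ≥ 9 with gcd(s, 3971) = 1 is s = 9. Thus t = 11·9 = 99.

99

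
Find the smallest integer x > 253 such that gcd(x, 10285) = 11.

Multiples of 11 above 253: 11·24, 11·25, … . Need the cofactor coprime to 10285/11 = 935.
Checking s = 24, 25, … the first with gcd(s, 935) = 1 is s = 24, giving 264.

264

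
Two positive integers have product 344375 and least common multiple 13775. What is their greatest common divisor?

gcd·lcm = product, so gcd = 344375/13775 = 25.

25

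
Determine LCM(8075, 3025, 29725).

1161742175

lcm(8075, 3025) = 8075·3025/gcd = 24426875/25 = 977075
lcm(977075, 29725) = 977075·29725/gcd = 29043554375/25 = 1161742175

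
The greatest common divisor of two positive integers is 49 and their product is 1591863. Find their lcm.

32487

Since gcd(p,q)·lcm(p,q) = pq, lcm = 1591863/49 = 32487.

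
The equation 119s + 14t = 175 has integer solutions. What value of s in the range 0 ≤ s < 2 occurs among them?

1

Euclid: 119 = 8·14 + 7; 14 = 2·7 + 0 → gcd = 7; 175 = 7·25.
Back-substitution yields 119·(1) + 14·(-8) = 7, so one solution is s = 1·25 = 25, t = -8·25 = -200.
Solutions in s differ by 14/7 = 2; the one in [0, 2) is 25 mod 2 = 1.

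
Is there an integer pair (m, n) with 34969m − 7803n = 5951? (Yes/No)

No

By Bézout, 34969m − 7803n = 5951 has integer solutions iff gcd(34969, 7803) | 5951.
Euclid: 34969 = 4·7803 + 3757; 7803 = 2·3757 + 289; 3757 = 13·289 + 0. gcd = 289; 5951 mod 289 = 171. No.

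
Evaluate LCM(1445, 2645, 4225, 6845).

884267526025

1445 = 5 · 17²; 2645 = 5 · 23²; 4225 = 5² · 13²; 6845 = 5 · 37²
lcm takes max exponent of each prime: 5² · 13² · 17² · 23² · 37² = 884267526025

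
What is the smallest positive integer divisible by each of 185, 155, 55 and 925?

315425

lcm(185, 155) = 185·155/gcd = 28675/5 = 5735
lcm(5735, 55) = 5735·55/gcd = 315425/5 = 63085
lcm(63085, 925) = 63085·925/gcd = 58353625/185 = 315425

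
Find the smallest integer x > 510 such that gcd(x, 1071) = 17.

Multiples of 17 above 510: 17·31, 17·32, … . Need the cofactor coprime to 1071/17 = 63.
Checking s = 31, 32, … the first with gcd(s, 63) = 1 is s = 31, giving 527.

527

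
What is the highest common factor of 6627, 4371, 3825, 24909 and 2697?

gcd(6627, 4371): 6627 = 1·4371 + 2256; 4371 = 1·2256 + 2115; 2256 = 1·2115 + 141; 2115 = 15·141 + 0 → 141
gcd(141, 3825): 3825 = 27·141 + 18; 141 = 7·18 + 15; 18 = 1·15 + 3; 15 = 5·3 + 0 → 3
gcd(3, 24909): 24909 = 8303·3 + 0 → 3
gcd(3, 2697): 2697 = 899·3 + 0 → 3

3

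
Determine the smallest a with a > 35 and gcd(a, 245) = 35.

245 = 35·7. Any a with gcd(a, 245) = 35 is a multiple of 35, say 35s, with s coprime to 7.
Need s > 35/35, so s ≥ 2. First s ≥ 2 with gcd(s, 7) = 1 is s = 2. Thus a = 35·2 = 70.

70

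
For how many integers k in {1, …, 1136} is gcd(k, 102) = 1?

357

102 = 2·3·17. Inclusion–exclusion on these primes:
1136 − ⌊1136/2⌋ − ⌊1136/3⌋ − ⌊1136/17⌋ + ⌊1136/6⌋ + ⌊1136/34⌋ + ⌊1136/51⌋ − ⌊1136/102⌋ = 357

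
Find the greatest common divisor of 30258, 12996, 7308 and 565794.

18

30258 = 2 · 3² · 41²; 12996 = 2² · 3² · 19²; 7308 = 2² · 3² · 7 · 29; 565794 = 2 · 3² · 17 · 43²
gcd takes min exponent of each prime: 2 · 3² = 18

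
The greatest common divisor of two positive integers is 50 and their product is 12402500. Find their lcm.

248050

gcd·lcm = product, so lcm = 12402500/50 = 248050.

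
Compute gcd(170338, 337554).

Euclid: 337554 = 1·170338 + 167216; 170338 = 1·167216 + 3122; 167216 = 53·3122 + 1750; 3122 = 1·1750 + 1372; 1750 = 1·1372 + 378; 1372 = 3·378 + 238; 378 = 1·238 + 140; 238 = 1·140 + 98; 140 = 1·98 + 42; 98 = 2·42 + 14; 42 = 3·14 + 0. Last nonzero remainder: 14.

14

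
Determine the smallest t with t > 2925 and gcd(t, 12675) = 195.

gcd(t, 12675) = 195 forces 195 | t; write t = 195s. Then gcd(195s, 195·65) = 195·gcd(s, 65), so need gcd(s, 65) = 1.
195s > 2925 gives s ≥ 16. The least s ≥ 16 coprime to 65 is 16, so t = 195·16 = 3120.

3120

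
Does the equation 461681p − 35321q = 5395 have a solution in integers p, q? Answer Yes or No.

By Bézout, 461681p − 35321q = 5395 has integer solutions iff gcd(461681, 35321) | 5395.
Euclid: 461681 = 13·35321 + 2508; 35321 = 14·2508 + 209; 2508 = 12·209 + 0. gcd = 209; 5395 mod 209 = 170. No.

No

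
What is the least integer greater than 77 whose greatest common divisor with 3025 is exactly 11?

Multiples of 11 above 77: 11·8, 11·9, … . Need the cofactor coprime to 3025/11 = 275.
Checking s = 8, 9, … the first with gcd(s, 275) = 1 is s = 8, giving 88.

88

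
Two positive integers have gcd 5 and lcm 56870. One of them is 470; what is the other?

Using pq = gcd(p,q)·lcm(p,q) = 5·56870 = 284350, we get q = 284350/470 = 605.

605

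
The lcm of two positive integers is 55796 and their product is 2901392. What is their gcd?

From gcd × lcm = pq: gcd = 2901392 / 55796 = 52.

52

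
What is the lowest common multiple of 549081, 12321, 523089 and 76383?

lcm(549081, 12321) = 549081·12321/gcd = 6765227001/9 = 751691889
lcm(751691889, 523089) = 751691889·523089/gcd = 393201758525121/3249 = 121022394129
lcm(121022394129, 76383) = 121022394129·76383/gcd = 9244053530755407/207 = 44657263433601

44657263433601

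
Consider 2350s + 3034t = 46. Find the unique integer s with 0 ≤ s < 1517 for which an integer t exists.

Reduce mod 3034: 2350s ≡ 46 (mod 3034). With g = gcd(2350, 3034) = 2 dividing 46, divide through: 1175s ≡ 23 (mod 1517).
Since gcd(1175, 1517) = 1, s ≡ 23·(1175)⁻¹ ≡ 1202 (mod 1517). Smallest non-negative: 1202.

1202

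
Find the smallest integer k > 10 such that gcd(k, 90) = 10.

90 = 10·9. Any k with gcd(k, 90) = 10 is a multiple of 10, say 10s, with s coprime to 9.
Need s > 10/10, so s ≥ 2. First s ≥ 2 with gcd(s, 9) = 1 is s = 2. Thus k = 10·2 = 20.

20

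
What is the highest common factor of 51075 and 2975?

25

51075 = 3² · 5² · 227
2975 = 5² · 7 · 17
Common: 5² = 25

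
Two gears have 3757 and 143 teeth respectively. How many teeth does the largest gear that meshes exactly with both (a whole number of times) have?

13

3757 = 13 · 17²
143 = 11 · 13
Common: 13 = 13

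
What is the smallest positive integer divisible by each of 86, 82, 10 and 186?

1639590

86 = 2 · 43; 82 = 2 · 41; 10 = 2 · 5; 186 = 2 · 3 · 31
lcm takes max exponent of each prime: 2 · 3 · 5 · 31 · 41 · 43 = 1639590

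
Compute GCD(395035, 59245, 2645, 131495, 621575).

395035 = 5 · 41² · 47; 59245 = 5 · 17² · 41; 2645 = 5 · 23²; 131495 = 5 · 7 · 13 · 17²; 621575 = 5² · 23² · 47
gcd takes min exponent of each prime: 5 = 5

5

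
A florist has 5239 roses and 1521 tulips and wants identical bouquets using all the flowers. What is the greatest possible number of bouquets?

Euclid: 5239 = 3·1521 + 676; 1521 = 2·676 + 169; 676 = 4·169 + 0. Last nonzero remainder: 169.

169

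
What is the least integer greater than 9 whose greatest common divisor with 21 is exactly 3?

12

gcd(k, 21) = 3 forces 3 | k; write k = 3s. Then gcd(3s, 3·7) = 3·gcd(s, 7), so need gcd(s, 7) = 1.
3s > 9 gives s ≥ 4. The least s ≥ 4 coprime to 7 is 4, so k = 3·4 = 12.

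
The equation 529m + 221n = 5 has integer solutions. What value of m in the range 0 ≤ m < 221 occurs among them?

28

gcd(529, 221) = 1 (Euclid: 529 = 2·221 + 87; 221 = 2·87 + 47; 87 = 1·47 + 40; 47 = 1·40 + 7; 40 = 5·7 + 5; 7 = 1·5 + 2; 5 = 2·2 + 1; 2 = 2·1 + 0), and 1 | 5.
Extended Euclid: 529·(94) + 221·(-225) = 1. Scale by 5: m₀ = 470.
General solution m = m₀ + 221t; reducing mod 221 gives m = 28 (and n = -67).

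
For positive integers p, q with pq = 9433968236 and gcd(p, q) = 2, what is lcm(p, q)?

4716984118

Since gcd(p,q)·lcm(p,q) = pq, lcm = 9433968236/2 = 4716984118.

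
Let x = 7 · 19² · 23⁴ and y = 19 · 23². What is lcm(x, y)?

max exponent per prime: 7 · 19² · 23⁴ = 707158207

707158207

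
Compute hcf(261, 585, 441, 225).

9

gcd(261, 585): 585 = 2·261 + 63; 261 = 4·63 + 9; 63 = 7·9 + 0 → 9
gcd(9, 441): 441 = 49·9 + 0 → 9
gcd(9, 225): 225 = 25·9 + 0 → 9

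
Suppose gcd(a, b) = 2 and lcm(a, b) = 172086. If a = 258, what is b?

a·b = gcd·lcm = 2·172086 = 344172, so b = 344172/258 = 1334.

1334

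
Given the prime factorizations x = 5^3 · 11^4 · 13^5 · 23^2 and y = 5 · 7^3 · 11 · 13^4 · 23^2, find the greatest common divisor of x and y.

830982295

min exponent per shared prime: 5 · 11 · 13^4 · 23^2 = 830982295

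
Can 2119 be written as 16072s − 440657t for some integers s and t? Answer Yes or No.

No

gcd(16072, 440657): 440657 = 27·16072 + 6713; 16072 = 2·6713 + 2646; 6713 = 2·2646 + 1421; 2646 = 1·1421 + 1225; 1421 = 1·1225 + 196; 1225 = 6·196 + 49; 196 = 4·49 + 0 → 49
49 does not divide 2119, so a solution does not exist.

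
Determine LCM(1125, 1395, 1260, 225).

lcm(1125, 1395) = 1125·1395/gcd = 1569375/45 = 34875
lcm(34875, 1260) = 34875·1260/gcd = 43942500/45 = 976500
lcm(976500, 225) = 976500·225/gcd = 219712500/225 = 976500

976500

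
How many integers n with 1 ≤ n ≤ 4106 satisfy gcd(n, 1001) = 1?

1001 = 7·11·13. Inclusion–exclusion on these primes:
4106 − ⌊4106/7⌋ − ⌊4106/11⌋ − ⌊4106/13⌋ + ⌊4106/77⌋ + ⌊4106/91⌋ + ⌊4106/143⌋ − ⌊4106/1001⌋ = 2954

2954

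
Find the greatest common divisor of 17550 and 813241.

17550 = 2 · 3³ · 5² · 13
813241 = 11³ · 13 · 47
Common: 13 = 13

13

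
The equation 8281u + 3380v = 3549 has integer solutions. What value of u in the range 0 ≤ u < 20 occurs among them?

Euclid: 8281 = 2·3380 + 1521; 3380 = 2·1521 + 338; 1521 = 4·338 + 169; 338 = 2·169 + 0 → gcd = 169; 3549 = 169·21.
Back-substitution yields 8281·(9) + 3380·(-22) = 169, so one solution is u = 9·21 = 189, v = -22·21 = -462.
Solutions in u differ by 3380/169 = 20; the one in [0, 20) is 189 mod 20 = 9.

9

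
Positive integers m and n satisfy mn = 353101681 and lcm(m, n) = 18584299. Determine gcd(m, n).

19

From gcd × lcm = mn: gcd = 353101681 / 18584299 = 19.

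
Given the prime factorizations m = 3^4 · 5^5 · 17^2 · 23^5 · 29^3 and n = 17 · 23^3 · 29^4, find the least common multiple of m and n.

max exponent per prime: 3^4 · 5^5 · 17^2 · 23^5 · 29^4 = 333015198691195771875

333015198691195771875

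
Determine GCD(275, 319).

275 = 5² · 11
319 = 11 · 29
Common: 11 = 11

11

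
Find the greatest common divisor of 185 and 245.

185 = 5 · 37
245 = 5 · 7²
Common: 5 = 5

5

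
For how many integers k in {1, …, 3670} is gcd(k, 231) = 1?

1907

231 = 3·7·11. Inclusion–exclusion on these primes:
3670 − ⌊3670/3⌋ − ⌊3670/7⌋ − ⌊3670/11⌋ + ⌊3670/21⌋ + ⌊3670/33⌋ + ⌊3670/77⌋ − ⌊3670/231⌋ = 1907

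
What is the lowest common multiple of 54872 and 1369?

gcd first: 54872 = 40·1369 + 112; 1369 = 12·112 + 25; 112 = 4·25 + 12; 25 = 2·12 + 1; 12 = 12·1 + 0 → gcd = 1
lcm = 54872·1369/gcd = 75119768/1 = 75119768

75119768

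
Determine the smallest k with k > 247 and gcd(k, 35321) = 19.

gcd(k, 35321) = 19 forces 19 | k; write k = 19s. Then gcd(19s, 19·1859) = 19·gcd(s, 1859), so need gcd(s, 1859) = 1.
19s > 247 gives s ≥ 14. The least s ≥ 14 coprime to 1859 is 14, so k = 19·14 = 266.

266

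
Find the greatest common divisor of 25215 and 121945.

Euclid: 121945 = 4·25215 + 21085; 25215 = 1·21085 + 4130; 21085 = 5·4130 + 435; 4130 = 9·435 + 215; 435 = 2·215 + 5; 215 = 43·5 + 0. Last nonzero remainder: 5.

5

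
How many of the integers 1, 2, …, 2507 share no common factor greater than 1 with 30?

669

30 = 2·3·5. Inclusion–exclusion on these primes:
2507 − ⌊2507/2⌋ − ⌊2507/3⌋ − ⌊2507/5⌋ + ⌊2507/6⌋ + ⌊2507/10⌋ + ⌊2507/15⌋ − ⌊2507/30⌋ = 669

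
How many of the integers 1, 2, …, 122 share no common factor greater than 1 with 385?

76

385 = 5·7·11. Inclusion–exclusion on these primes:
122 − ⌊122/5⌋ − ⌊122/7⌋ − ⌊122/11⌋ + ⌊122/35⌋ + ⌊122/55⌋ + ⌊122/77⌋ − ⌊122/385⌋ = 76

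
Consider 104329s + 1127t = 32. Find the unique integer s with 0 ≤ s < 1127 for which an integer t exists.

Reduce mod 1127: 104329s ≡ 32 (mod 1127). With g = gcd(104329, 1127) = 1 dividing 32, divide through: 104329s ≡ 32 (mod 1127).
Since gcd(104329, 1127) = 1, s ≡ 32·(104329)⁻¹ ≡ 837 (mod 1127). Smallest non-negative: 837.

837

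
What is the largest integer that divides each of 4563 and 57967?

4563 = 3³ · 13²
57967 = 7³ · 13²
Common: 13² = 169

169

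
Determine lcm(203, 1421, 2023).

203 = 7 · 29; 1421 = 7² · 29; 2023 = 7 · 17²
lcm takes max exponent of each prime: 7² · 17² · 29 = 410669

410669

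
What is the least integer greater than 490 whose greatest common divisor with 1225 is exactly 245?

735

Multiples of 245 above 490: 245·3, 245·4, … . Need the cofactor coprime to 1225/245 = 5.
Checking s = 3, 4, … the first with gcd(s, 5) = 1 is s = 3, giving 735.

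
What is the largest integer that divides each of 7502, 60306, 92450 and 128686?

2

gcd(7502, 60306): 60306 = 8·7502 + 290; 7502 = 25·290 + 252; 290 = 1·252 + 38; 252 = 6·38 + 24; 38 = 1·24 + 14; 24 = 1·14 + 10; 14 = 1·10 + 4; 10 = 2·4 + 2; 4 = 2·2 + 0 → 2
gcd(2, 92450): 92450 = 46225·2 + 0 → 2
gcd(2, 128686): 128686 = 64343·2 + 0 → 2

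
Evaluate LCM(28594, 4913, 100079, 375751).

1278562667186

28594 = 2 · 17 · 29²; 4913 = 17³; 100079 = 7 · 17 · 29²; 375751 = 17 · 23 · 31²
lcm takes max exponent of each prime: 2 · 7 · 17³ · 23 · 29² · 31² = 1278562667186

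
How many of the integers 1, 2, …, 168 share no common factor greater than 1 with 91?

91 = 7·13. Inclusion–exclusion on these primes:
168 − ⌊168/7⌋ − ⌊168/13⌋ + ⌊168/91⌋ = 133

133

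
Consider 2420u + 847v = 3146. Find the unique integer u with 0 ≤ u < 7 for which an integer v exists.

gcd(2420, 847) = 121 (Euclid: 2420 = 2·847 + 726; 847 = 1·726 + 121; 726 = 6·121 + 0), and 121 | 3146.
Extended Euclid: 2420·(-1) + 847·(3) = 121. Scale by 26: u₀ = -26.
General solution u = u₀ + 7t; reducing mod 7 gives u = 2 (and v = -2).

2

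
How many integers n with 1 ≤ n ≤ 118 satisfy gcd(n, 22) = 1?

54

Prime factors of 22: 2, 11. Count integers ≤ 118 divisible by none of them.
By inclusion–exclusion: 118 − ⌊118/2⌋ − ⌊118/11⌋ + ⌊118/22⌋ = 54.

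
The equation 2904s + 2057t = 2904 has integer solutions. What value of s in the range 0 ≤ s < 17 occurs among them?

gcd(2904, 2057) = 121 (Euclid: 2904 = 1·2057 + 847; 2057 = 2·847 + 363; 847 = 2·363 + 121; 363 = 3·121 + 0), and 121 | 2904.
Extended Euclid: 2904·(5) + 2057·(-7) = 121. Scale by 24: s₀ = 120.
General solution s = s₀ + 17k; reducing mod 17 gives s = 1 (and t = 0).

1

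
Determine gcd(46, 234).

2

Euclid: 234 = 5·46 + 4; 46 = 11·4 + 2; 4 = 2·2 + 0. Last nonzero remainder: 2.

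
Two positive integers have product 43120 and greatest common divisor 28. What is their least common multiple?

Since gcd(m,n)·lcm(m,n) = mn, lcm = 43120/28 = 1540.

1540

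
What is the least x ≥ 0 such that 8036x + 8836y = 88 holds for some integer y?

1745

Reduce mod 8836: 8036x ≡ 88 (mod 8836). With g = gcd(8036, 8836) = 4 dividing 88, divide through: 2009x ≡ 22 (mod 2209).
Since gcd(2009, 2209) = 1, x ≡ 22·(2009)⁻¹ ≡ 1745 (mod 2209). Smallest non-negative: 1745.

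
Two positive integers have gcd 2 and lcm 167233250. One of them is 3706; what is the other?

m·n = gcd·lcm = 2·167233250 = 334466500, so n = 334466500/3706 = 90250.

90250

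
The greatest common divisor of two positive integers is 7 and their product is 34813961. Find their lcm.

For any two positive integers, gcd × lcm equals their product. Hence lcm = 34813961 / 7 = 4973423.

4973423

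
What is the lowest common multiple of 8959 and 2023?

62713

8959 = 17² · 31; 2023 = 7 · 17²
max exponents: 7 · 17² · 31 = 62713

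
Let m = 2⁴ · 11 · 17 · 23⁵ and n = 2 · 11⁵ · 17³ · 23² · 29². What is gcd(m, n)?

min exponent per shared prime: 2 · 11 · 17 · 23² = 197846

197846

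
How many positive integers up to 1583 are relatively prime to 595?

1022

Prime factors of 595: 5, 7, 17. Count integers ≤ 1583 divisible by none of them.
By inclusion–exclusion: 1583 − ⌊1583/5⌋ − ⌊1583/7⌋ − ⌊1583/17⌋ + ⌊1583/35⌋ + ⌊1583/85⌋ + ⌊1583/119⌋ − ⌊1583/595⌋ = 1022.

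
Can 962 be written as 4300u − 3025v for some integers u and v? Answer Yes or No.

No

gcd(4300, 3025): 4300 = 1·3025 + 1275; 3025 = 2·1275 + 475; 1275 = 2·475 + 325; 475 = 1·325 + 150; 325 = 2·150 + 25; 150 = 6·25 + 0 → 25
25 does not divide 962, so a solution does not exist.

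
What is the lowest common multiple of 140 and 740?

5180

gcd first: 740 = 5·140 + 40; 140 = 3·40 + 20; 40 = 2·20 + 0 → gcd = 20
lcm = 140·740/gcd = 103600/20 = 5180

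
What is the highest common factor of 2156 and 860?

2156 = 2² · 7² · 11
860 = 2² · 5 · 43
Common: 2² = 4

4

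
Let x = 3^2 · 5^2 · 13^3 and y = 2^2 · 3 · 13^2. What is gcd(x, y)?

507

min exponent per shared prime: 3 · 13^2 = 507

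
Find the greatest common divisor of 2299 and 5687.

121

2299 = 11² · 19
5687 = 11² · 47
Common: 11² = 121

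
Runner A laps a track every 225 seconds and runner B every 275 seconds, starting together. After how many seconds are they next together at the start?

225 = 3² · 5²; 275 = 5² · 11
max exponents: 3² · 5² · 11 = 2475

2475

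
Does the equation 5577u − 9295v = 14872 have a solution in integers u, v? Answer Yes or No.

Yes

gcd(5577, 9295): 9295 = 1·5577 + 3718; 5577 = 1·3718 + 1859; 3718 = 2·1859 + 0 → 1859
1859 divides 14872, so a solution exists.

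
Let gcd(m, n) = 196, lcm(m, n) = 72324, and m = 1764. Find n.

m·n = gcd·lcm = 196·72324 = 14175504, so n = 14175504/1764 = 8036.

8036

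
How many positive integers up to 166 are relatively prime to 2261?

128

Prime factors of 2261: 7, 17, 19. Count integers ≤ 166 divisible by none of them.
By inclusion–exclusion: 166 − ⌊166/7⌋ − ⌊166/17⌋ − ⌊166/19⌋ + ⌊166/119⌋ + ⌊166/133⌋ + ⌊166/323⌋ − ⌊166/2261⌋ = 128.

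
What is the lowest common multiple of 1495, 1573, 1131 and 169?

lcm(1495, 1573) = 1495·1573/gcd = 2351635/13 = 180895
lcm(180895, 1131) = 180895·1131/gcd = 204592245/13 = 15737865
lcm(15737865, 169) = 15737865·169/gcd = 2659699185/13 = 204592245

204592245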